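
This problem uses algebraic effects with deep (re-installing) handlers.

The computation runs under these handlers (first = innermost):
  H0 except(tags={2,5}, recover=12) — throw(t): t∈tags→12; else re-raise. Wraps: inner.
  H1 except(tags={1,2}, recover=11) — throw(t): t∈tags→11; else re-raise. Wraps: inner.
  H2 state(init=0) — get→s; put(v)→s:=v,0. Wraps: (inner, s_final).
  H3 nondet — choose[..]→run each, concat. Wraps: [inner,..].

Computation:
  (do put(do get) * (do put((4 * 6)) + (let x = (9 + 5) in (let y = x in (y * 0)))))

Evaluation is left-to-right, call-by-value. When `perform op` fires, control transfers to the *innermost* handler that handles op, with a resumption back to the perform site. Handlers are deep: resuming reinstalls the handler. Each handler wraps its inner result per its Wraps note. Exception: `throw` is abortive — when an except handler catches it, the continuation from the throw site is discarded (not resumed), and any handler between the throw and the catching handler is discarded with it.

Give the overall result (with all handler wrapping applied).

Working:
get @ H2 ⇒ 0
put(0) @ H2 ⇒ s:=0
put(24) @ H2 ⇒ s:=24
H0 returns 0
H1 returns 0
H2 returns (0, 24)
H3 returns [(0, 24)]
= [(0, 24)]

Answer: [(0, 24)]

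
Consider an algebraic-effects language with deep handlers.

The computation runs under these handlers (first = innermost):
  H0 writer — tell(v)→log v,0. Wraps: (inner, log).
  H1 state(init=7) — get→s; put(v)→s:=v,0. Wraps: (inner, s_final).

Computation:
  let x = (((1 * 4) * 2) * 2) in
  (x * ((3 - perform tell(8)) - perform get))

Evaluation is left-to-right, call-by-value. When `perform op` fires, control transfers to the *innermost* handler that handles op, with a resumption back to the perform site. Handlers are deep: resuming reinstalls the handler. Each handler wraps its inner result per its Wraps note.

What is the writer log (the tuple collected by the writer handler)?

Answer: (8)

Working:
tell(8) @ H0 ⇒ log+=8
get @ H1 ⇒ 7
H0 returns (-64, (8))
H1 returns ((-64, (8)), 7)
= ((-64, (8)), 7)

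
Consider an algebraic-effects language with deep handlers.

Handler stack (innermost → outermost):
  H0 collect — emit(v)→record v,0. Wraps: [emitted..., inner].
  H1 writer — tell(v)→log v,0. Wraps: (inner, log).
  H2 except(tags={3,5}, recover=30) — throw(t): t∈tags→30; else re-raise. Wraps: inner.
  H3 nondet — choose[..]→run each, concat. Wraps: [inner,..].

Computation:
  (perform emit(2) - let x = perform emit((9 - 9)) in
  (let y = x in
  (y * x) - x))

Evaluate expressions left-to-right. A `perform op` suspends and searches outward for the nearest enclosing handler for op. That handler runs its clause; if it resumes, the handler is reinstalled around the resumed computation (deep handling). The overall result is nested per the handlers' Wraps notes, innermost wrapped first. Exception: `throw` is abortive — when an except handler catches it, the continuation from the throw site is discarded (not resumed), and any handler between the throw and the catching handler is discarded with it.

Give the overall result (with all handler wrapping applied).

Working:
emit(2) @ H0 ⇒ out+=2
emit(0) @ H0 ⇒ out+=0
H0 returns [2, 0, 0]
H1 returns ([2, 0, 0], ())
H2 returns ([2, 0, 0], ())
H3 returns [([2, 0, 0], ())]
= [([2, 0, 0], ())]

Answer: [([2, 0, 0], ())]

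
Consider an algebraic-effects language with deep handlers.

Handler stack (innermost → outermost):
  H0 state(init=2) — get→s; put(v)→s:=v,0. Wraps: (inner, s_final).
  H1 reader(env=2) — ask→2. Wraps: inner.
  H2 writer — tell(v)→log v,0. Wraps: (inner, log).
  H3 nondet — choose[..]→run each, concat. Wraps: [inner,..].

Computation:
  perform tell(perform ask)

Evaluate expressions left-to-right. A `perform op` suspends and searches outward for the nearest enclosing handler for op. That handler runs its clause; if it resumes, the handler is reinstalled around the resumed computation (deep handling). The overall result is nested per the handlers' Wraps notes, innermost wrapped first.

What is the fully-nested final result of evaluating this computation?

Answer: [((0, 2), (2))]

Working:
ask @ H1 ⇒ 2
tell(2) @ H2 ⇒ log+=2
H0 returns (0, 2)
H1 returns (0, 2)
H2 returns ((0, 2), (2))
H3 returns [((0, 2), (2))]
= [((0, 2), (2))]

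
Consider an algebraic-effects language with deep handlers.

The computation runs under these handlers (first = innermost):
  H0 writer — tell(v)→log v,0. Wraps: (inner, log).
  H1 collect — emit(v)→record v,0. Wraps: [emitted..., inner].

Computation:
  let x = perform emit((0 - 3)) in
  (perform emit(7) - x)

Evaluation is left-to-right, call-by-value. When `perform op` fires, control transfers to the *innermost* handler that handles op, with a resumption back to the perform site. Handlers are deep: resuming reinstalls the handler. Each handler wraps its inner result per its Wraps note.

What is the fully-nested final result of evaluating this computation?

Step-by-step:
emit(-3) @ H1 ⇒ out+=-3
emit(7) @ H1 ⇒ out+=7
H0 returns (0, ())
H1 returns [-3, 7, (0, ())]
= [-3, 7, (0, ())]

Answer: [-3, 7, (0, ())]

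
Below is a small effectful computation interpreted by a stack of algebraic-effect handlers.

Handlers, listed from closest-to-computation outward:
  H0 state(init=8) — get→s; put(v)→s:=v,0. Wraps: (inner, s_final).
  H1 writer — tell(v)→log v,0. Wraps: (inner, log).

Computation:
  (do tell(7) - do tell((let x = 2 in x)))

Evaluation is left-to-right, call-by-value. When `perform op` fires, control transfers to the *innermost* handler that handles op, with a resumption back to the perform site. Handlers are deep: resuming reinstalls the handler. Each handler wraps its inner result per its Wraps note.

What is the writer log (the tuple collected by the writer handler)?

Answer: (7, 2)

Step-by-step:
tell(7) @ H1 ⇒ log+=7
tell(2) @ H1 ⇒ log+=2
H0 returns (0, 8)
H1 returns ((0, 8), (7, 2))
= ((0, 8), (7, 2))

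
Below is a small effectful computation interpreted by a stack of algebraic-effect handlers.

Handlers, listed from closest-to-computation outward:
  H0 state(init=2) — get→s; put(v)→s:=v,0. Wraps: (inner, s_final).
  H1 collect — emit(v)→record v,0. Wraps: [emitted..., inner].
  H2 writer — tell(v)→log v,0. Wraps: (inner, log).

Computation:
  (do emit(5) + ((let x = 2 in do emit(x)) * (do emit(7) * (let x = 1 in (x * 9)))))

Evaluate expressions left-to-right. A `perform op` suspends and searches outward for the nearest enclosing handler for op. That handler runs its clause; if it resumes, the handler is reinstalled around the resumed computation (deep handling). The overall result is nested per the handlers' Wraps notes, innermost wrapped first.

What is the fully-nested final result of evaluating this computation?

Step-by-step:
emit(5) @ H1 ⇒ out+=5
emit(2) @ H1 ⇒ out+=2
emit(7) @ H1 ⇒ out+=7
H0 returns (0, 2)
H1 returns [5, 2, 7, (0, 2)]
H2 returns ([5, 2, 7, (0, 2)], ())
= ([5, 2, 7, (0, 2)], ())

Answer: ([5, 2, 7, (0, 2)], ())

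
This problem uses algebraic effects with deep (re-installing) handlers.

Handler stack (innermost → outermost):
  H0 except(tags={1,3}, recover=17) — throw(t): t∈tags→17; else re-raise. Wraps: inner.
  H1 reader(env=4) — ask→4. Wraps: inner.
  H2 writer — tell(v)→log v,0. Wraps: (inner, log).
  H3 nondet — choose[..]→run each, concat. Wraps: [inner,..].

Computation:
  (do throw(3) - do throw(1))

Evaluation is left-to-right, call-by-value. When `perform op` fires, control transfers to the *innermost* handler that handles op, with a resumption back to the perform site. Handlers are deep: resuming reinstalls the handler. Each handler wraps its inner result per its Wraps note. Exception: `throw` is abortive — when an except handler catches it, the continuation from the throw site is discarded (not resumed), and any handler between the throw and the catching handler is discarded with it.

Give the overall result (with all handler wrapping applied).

Answer: [(17, ())]

Step-by-step:
throw(3) @ H0 caught ⇒ 17
H1 returns 17
H2 returns (17, ())
H3 returns [(17, ())]
= [(17, ())]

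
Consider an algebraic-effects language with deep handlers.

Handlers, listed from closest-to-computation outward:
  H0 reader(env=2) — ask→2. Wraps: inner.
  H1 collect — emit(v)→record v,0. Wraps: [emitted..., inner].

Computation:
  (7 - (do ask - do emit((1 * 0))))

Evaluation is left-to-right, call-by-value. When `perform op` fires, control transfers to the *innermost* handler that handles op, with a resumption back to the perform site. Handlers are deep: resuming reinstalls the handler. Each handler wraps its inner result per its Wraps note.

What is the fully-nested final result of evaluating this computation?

Answer: [0, 5]

Step-by-step:
ask @ H0 ⇒ 2
emit(0) @ H1 ⇒ out+=0
H0 returns 5
H1 returns [0, 5]
= [0, 5]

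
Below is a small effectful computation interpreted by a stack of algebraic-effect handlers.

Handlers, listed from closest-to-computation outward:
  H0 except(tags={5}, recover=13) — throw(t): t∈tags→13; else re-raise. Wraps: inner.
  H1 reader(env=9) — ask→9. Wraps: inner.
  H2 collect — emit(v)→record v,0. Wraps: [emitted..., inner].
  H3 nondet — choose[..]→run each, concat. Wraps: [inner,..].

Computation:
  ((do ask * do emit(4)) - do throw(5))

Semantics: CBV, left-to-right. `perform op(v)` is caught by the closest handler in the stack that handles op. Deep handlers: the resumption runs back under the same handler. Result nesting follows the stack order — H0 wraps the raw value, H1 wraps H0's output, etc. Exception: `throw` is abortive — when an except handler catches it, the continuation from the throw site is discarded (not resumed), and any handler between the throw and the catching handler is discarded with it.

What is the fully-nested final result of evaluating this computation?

Answer: [[4, 13]]

Working:
ask @ H1 ⇒ 9
emit(4) @ H2 ⇒ out+=4
throw(5) @ H0 caught ⇒ 13
H1 returns 13
H2 returns [4, 13]
H3 returns [[4, 13]]
= [[4, 13]]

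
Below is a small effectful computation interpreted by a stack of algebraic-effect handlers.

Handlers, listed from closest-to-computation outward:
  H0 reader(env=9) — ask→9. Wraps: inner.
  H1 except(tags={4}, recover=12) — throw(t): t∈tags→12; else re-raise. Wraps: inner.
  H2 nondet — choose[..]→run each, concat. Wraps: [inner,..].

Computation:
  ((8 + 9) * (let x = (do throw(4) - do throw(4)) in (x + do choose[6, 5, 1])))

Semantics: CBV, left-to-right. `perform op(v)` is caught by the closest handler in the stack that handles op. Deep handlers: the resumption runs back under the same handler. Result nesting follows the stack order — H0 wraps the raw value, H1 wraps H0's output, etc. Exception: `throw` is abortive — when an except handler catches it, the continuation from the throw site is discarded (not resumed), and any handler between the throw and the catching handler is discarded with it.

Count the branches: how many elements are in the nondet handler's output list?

Evaluation trace:
throw(4) @ H1 caught ⇒ 12
H2 returns [12]
= [12]

Answer: 1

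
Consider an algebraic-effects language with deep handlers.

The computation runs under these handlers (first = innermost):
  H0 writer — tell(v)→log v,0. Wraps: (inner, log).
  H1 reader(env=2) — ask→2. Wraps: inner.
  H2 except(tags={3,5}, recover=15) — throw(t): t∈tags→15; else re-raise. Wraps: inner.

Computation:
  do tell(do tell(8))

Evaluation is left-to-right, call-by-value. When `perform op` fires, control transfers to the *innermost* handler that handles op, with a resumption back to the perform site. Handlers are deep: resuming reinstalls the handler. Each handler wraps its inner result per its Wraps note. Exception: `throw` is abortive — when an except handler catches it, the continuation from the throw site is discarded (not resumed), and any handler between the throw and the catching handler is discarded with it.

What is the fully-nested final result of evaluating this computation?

Working:
tell(8) @ H0 ⇒ log+=8
tell(0) @ H0 ⇒ log+=0
H0 returns (0, (8, 0))
H1 returns (0, (8, 0))
H2 returns (0, (8, 0))
= (0, (8, 0))

Answer: (0, (8, 0))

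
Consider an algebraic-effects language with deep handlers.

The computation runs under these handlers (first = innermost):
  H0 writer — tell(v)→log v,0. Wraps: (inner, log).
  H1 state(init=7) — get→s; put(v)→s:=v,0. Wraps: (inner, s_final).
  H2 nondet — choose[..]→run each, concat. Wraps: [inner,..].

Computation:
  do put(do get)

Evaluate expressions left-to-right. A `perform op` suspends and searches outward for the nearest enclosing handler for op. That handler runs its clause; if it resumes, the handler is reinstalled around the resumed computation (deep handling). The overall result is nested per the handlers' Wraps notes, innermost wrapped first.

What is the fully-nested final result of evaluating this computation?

Working:
get @ H1 ⇒ 7
put(7) @ H1 ⇒ s:=7
H0 returns (0, ())
H1 returns ((0, ()), 7)
H2 returns [((0, ()), 7)]
= [((0, ()), 7)]

Answer: [((0, ()), 7)]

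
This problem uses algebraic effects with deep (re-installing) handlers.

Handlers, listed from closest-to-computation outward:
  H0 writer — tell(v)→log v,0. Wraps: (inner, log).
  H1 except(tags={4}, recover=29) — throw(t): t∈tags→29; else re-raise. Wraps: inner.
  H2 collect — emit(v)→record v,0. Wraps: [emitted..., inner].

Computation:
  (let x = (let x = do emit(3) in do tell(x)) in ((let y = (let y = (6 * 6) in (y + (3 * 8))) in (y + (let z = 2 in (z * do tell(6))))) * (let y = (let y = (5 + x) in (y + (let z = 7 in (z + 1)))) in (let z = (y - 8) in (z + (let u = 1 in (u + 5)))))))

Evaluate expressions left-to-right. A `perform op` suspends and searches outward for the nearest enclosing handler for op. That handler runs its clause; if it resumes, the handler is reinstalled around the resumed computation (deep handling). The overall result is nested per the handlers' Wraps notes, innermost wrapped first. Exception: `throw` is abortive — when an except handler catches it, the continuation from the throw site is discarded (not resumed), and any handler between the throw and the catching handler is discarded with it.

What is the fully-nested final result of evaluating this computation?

Step-by-step:
emit(3) @ H2 ⇒ out+=3
tell(0) @ H0 ⇒ log+=0
tell(6) @ H0 ⇒ log+=6
H0 returns (660, (0, 6))
H1 returns (660, (0, 6))
H2 returns [3, (660, (0, 6))]
= [3, (660, (0, 6))]

Answer: [3, (660, (0, 6))]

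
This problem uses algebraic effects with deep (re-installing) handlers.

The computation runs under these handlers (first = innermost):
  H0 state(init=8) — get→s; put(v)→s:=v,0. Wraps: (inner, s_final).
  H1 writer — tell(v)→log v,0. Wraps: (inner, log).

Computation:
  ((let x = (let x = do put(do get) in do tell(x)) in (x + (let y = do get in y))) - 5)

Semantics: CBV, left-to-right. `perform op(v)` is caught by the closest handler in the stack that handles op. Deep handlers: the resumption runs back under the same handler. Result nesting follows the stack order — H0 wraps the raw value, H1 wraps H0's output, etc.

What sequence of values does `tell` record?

Evaluation trace:
get @ H0 ⇒ 8
put(8) @ H0 ⇒ s:=8
tell(0) @ H1 ⇒ log+=0
get @ H0 ⇒ 8
H0 returns (3, 8)
H1 returns ((3, 8), (0))
= ((3, 8), (0))

Answer: (0)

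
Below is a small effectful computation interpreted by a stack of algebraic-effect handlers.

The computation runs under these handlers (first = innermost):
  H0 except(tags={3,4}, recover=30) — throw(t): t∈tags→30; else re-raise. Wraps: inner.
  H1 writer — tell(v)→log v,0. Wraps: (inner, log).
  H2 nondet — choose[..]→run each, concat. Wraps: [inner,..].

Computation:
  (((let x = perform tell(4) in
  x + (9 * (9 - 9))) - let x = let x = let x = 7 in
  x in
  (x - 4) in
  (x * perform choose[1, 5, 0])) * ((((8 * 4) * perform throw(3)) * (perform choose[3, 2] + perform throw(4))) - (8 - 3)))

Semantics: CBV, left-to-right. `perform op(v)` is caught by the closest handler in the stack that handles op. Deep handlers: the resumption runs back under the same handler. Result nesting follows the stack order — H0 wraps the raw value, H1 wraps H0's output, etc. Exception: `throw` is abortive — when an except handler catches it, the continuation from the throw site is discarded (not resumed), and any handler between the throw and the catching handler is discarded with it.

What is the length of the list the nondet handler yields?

Answer: 3

Working:
tell(4) @ H1 ⇒ log+=4
choose[1, 5, 0] @ H2
  branch[0] choose=1:
    throw(3) @ H0 caught ⇒ 30
    H1 returns (30, (4))
    H2 returns [(30, (4))]
  branch[1] choose=5:
    throw(3) @ H0 caught ⇒ 30
    H1 returns (30, (4))
    H2 returns [(30, (4))]
  branch[2] choose=0:
    throw(3) @ H0 caught ⇒ 30
    H1 returns (30, (4))
    H2 returns [(30, (4))]
= [(30, (4)), (30, (4)), (30, (4))]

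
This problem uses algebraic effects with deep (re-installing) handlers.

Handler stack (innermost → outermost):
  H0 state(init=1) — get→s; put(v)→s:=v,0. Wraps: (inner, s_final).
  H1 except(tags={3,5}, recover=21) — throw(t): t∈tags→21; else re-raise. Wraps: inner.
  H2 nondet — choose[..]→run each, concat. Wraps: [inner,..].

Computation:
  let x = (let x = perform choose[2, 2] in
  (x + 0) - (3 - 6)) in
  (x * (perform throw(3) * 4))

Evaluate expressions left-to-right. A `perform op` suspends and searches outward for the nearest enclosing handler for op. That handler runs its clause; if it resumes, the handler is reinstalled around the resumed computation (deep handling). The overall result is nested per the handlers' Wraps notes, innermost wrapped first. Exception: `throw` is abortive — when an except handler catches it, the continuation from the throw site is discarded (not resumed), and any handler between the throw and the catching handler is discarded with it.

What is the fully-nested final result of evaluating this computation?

Evaluation trace:
choose[2, 2] @ H2
  branch[0] choose=2:
    throw(3) @ H1 caught ⇒ 21
    H2 returns [21]
  branch[1] choose=2:
    throw(3) @ H1 caught ⇒ 21
    H2 returns [21]
= [21, 21]

Answer: [21, 21]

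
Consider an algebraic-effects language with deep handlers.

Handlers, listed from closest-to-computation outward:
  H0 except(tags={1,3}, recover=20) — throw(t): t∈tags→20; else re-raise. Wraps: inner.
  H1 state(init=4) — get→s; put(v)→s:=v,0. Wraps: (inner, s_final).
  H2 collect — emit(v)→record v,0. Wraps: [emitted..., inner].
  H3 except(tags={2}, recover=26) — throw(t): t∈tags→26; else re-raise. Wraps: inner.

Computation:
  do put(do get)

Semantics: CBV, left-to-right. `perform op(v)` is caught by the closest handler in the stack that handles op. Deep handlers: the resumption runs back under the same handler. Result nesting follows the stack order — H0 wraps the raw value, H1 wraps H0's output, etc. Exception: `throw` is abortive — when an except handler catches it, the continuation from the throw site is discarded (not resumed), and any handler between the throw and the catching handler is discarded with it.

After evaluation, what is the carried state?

Answer: 4

Working:
get @ H1 ⇒ 4
put(4) @ H1 ⇒ s:=4
H0 returns 0
H1 returns (0, 4)
H2 returns [(0, 4)]
H3 returns [(0, 4)]
= [(0, 4)]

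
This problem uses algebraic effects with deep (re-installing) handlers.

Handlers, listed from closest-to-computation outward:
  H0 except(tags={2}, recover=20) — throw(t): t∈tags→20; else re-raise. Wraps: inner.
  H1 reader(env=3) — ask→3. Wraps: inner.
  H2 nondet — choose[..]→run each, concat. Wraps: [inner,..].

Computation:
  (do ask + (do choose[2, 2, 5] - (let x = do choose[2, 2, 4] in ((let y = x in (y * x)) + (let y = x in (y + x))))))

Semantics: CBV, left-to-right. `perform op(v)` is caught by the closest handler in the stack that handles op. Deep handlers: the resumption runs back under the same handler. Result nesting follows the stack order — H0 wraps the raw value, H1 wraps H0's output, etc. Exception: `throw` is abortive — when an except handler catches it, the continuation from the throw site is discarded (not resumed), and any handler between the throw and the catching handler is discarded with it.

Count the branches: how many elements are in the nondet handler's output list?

Answer: 9

Working:
ask @ H1 ⇒ 3
choose[2, 2, 5] @ H2
  branch[0] choose=2:
    choose[2, 2, 4] @ H2
      branch[0] choose=2:
        H0 returns -3
        H1 returns -3
        H2 returns [-3]
      branch[1] choose=2:
        H0 returns -3
        H1 returns -3
        H2 returns [-3]
      branch[2] choose=4:
        H0 returns -19
        H1 returns -19
        H2 returns [-19]
  branch[1] choose=2:
    choose[2, 2, 4] @ H2
      branch[0] choose=2:
        H0 returns -3
        H1 returns -3
        H2 returns [-3]
      branch[1] choose=2:
        H0 returns -3
        H1 returns -3
        H2 returns [-3]
      branch[2] choose=4:
        H0 returns -19
        H1 returns -19
        H2 returns [-19]
  branch[2] choose=5:
    choose[2, 2, 4] @ H2
      branch[0] choose=2:
        H0 returns 0
        H1 returns 0
        H2 returns [0]
      branch[1] choose=2:
        H0 returns 0
        H1 returns 0
        H2 returns [0]
      branch[2] choose=4:
        H0 returns -16
        H1 returns -16
        H2 returns [-16]
= [-3, -3, -19, -3, -3, -19, 0, 0, -16]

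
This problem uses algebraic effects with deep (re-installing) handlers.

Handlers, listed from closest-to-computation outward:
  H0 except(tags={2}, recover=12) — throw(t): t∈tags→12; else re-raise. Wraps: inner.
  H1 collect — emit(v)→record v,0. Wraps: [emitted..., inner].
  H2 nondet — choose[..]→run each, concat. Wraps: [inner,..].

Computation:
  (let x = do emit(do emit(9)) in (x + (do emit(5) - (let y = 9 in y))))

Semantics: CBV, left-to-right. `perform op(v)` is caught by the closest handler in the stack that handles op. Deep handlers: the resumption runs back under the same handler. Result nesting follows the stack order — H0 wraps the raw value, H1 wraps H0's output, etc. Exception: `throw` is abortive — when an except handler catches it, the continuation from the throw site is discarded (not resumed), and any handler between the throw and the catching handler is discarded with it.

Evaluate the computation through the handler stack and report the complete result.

Step-by-step:
emit(9) @ H1 ⇒ out+=9
emit(0) @ H1 ⇒ out+=0
emit(5) @ H1 ⇒ out+=5
H0 returns -9
H1 returns [9, 0, 5, -9]
H2 returns [[9, 0, 5, -9]]
= [[9, 0, 5, -9]]

Answer: [[9, 0, 5, -9]]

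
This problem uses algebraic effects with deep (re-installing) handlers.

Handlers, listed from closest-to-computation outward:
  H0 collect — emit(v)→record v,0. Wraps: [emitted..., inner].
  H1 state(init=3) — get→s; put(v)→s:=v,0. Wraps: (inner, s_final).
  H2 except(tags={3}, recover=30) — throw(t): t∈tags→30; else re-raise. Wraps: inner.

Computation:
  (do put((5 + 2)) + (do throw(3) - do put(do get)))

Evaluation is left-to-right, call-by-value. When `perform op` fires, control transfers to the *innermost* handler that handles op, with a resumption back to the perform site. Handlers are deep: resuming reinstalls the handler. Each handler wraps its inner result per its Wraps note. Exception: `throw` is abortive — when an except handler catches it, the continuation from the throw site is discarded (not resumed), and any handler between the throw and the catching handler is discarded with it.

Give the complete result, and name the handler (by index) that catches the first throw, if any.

Step-by-step:
put(7) @ H1 ⇒ s:=7
throw(3) @ H2 caught ⇒ 30
= 30

Answer: 30 ; first throw caught by: H2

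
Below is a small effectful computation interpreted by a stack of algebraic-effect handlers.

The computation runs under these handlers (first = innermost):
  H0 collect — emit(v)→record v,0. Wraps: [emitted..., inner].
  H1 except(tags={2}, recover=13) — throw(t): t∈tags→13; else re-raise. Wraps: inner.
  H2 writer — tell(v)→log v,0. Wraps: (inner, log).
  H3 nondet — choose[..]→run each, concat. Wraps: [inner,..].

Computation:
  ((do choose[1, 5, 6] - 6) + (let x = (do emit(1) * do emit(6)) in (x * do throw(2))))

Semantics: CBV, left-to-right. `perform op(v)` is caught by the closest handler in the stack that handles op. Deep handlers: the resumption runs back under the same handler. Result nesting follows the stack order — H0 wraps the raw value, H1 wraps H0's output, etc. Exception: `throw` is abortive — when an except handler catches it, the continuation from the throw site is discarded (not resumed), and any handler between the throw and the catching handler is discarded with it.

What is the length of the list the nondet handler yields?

Answer: 3

Step-by-step:
choose[1, 5, 6] @ H3
  branch[0] choose=1:
    emit(1) @ H0 ⇒ out+=1
    emit(6) @ H0 ⇒ out+=6
    throw(2) @ H1 caught ⇒ 13
    H2 returns (13, ())
    H3 returns [(13, ())]
  branch[1] choose=5:
    emit(1) @ H0 ⇒ out+=1
    emit(6) @ H0 ⇒ out+=6
    throw(2) @ H1 caught ⇒ 13
    H2 returns (13, ())
    H3 returns [(13, ())]
  branch[2] choose=6:
    emit(1) @ H0 ⇒ out+=1
    emit(6) @ H0 ⇒ out+=6
    throw(2) @ H1 caught ⇒ 13
    H2 returns (13, ())
    H3 returns [(13, ())]
= [(13, ()), (13, ()), (13, ())]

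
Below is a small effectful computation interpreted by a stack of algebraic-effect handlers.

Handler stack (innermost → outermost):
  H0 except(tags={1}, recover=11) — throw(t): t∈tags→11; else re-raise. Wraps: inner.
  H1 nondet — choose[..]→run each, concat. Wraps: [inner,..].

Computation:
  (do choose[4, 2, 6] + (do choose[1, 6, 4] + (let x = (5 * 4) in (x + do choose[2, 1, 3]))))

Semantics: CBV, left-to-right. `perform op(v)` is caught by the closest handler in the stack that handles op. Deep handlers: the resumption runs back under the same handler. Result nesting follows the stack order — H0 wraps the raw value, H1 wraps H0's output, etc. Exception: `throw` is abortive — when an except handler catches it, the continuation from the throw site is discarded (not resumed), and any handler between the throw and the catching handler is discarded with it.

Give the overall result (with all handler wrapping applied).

Answer: [27, 26, 28, 32, 31, 33, 30, 29, 31, 25, 24, 26, 30, 29, 31, 28, 27, 29, 29, 28, 30, 34, 33, 35, 32, 31, 33]

Step-by-step:
choose[4, 2, 6] @ H1
  branch[0] choose=4:
    choose[1, 6, 4] @ H1
      branch[0] choose=1:
        choose[2, 1, 3] @ H1
          branch[0] choose=2:
            H0 returns 27
            H1 returns [27]
          branch[1] choose=1:
            H0 returns 26
            H1 returns [26]
          branch[2] choose=3:
            H0 returns 28
            H1 returns [28]
      branch[1] choose=6:
        choose[2, 1, 3] @ H1
          branch[0] choose=2:
            H0 returns 32
            H1 returns [32]
          branch[1] choose=1:
            H0 returns 31
            H1 returns [31]
          branch[2] choose=3:
            H0 returns 33
            H1 returns [33]
      branch[2] choose=4:
        choose[2, 1, 3] @ H1
          branch[0] choose=2:
            H0 returns 30
            H1 returns [30]
          branch[1] choose=1:
            H0 returns 29
            H1 returns [29]
          branch[2] choose=3:
            H0 returns 31
            H1 returns [31]
  branch[1] choose=2:
    choose[1, 6, 4] @ H1
      branch[0] choose=1:
        choose[2, 1, 3] @ H1
          branch[0] choose=2:
            H0 returns 25
            H1 returns [25]
          branch[1] choose=1:
            H0 returns 24
            H1 returns [24]
          branch[2] choose=3:
            H0 returns 26
            H1 returns [26]
      branch[1] choose=6:
        choose[2, 1, 3] @ H1
          branch[0] choose=2:
            H0 returns 30
            H1 returns [30]
          branch[1] choose=1:
            H0 returns 29
            H1 returns [29]
          branch[2] choose=3:
            H0 returns 31
            H1 returns [31]
      branch[2] choose=4:
        choose[2, 1, 3] @ H1
          branch[0] choose=2:
            H0 returns 28
            H1 returns [28]
          branch[1] choose=1:
            H0 returns 27
            H1 returns [27]
          branch[2] choose=3:
            H0 returns 29
            H1 returns [29]
  branch[2] choose=6:
    choose[1, 6, 4] @ H1
      branch[0] choose=1:
        choose[2, 1, 3] @ H1
          branch[0] choose=2:
            H0 returns 29
            H1 returns [29]
          branch[1] choose=1:
            H0 returns 28
            H1 returns [28]
          branch[2] choose=3:
            H0 returns 30
            H1 returns [30]
      branch[1] choose=6:
        choose[2, 1, 3] @ H1
          branch[0] choose=2:
            H0 returns 34
            H1 returns [34]
          branch[1] choose=1:
            H0 returns 33
            H1 returns [33]
          branch[2] choose=3:
            H0 returns 35
            H1 returns [35]
      branch[2] choose=4:
        choose[2, 1, 3] @ H1
          branch[0] choose=2:
            H0 returns 32
            H1 returns [32]
          branch[1] choose=1:
            H0 returns 31
            H1 returns [31]
          branch[2] choose=3:
            H0 returns 33
            H1 returns [33]
= [27, 26, 28, 32, 31, 33, 30, 29, 31, 25, 24, 26, 30, 29, 31, 28, 27, 29, 29, 28, 30, 34, 33, 35, 32, 31, 33]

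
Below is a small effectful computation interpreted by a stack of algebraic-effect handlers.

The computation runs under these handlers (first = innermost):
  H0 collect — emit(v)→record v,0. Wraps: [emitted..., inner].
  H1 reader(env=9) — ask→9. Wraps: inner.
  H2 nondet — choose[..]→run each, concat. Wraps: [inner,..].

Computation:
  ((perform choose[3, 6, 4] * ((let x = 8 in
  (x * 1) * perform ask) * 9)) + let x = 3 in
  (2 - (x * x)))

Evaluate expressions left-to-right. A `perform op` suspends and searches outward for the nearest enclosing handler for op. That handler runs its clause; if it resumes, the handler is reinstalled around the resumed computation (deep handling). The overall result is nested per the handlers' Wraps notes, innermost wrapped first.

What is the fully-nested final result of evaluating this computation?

Step-by-step:
choose[3, 6, 4] @ H2
  branch[0] choose=3:
    ask @ H1 ⇒ 9
    H0 returns [1937]
    H1 returns [1937]
    H2 returns [[1937]]
  branch[1] choose=6:
    ask @ H1 ⇒ 9
    H0 returns [3881]
    H1 returns [3881]
    H2 returns [[3881]]
  branch[2] choose=4:
    ask @ H1 ⇒ 9
    H0 returns [2585]
    H1 returns [2585]
    H2 returns [[2585]]
= [[1937], [3881], [2585]]

Answer: [[1937], [3881], [2585]]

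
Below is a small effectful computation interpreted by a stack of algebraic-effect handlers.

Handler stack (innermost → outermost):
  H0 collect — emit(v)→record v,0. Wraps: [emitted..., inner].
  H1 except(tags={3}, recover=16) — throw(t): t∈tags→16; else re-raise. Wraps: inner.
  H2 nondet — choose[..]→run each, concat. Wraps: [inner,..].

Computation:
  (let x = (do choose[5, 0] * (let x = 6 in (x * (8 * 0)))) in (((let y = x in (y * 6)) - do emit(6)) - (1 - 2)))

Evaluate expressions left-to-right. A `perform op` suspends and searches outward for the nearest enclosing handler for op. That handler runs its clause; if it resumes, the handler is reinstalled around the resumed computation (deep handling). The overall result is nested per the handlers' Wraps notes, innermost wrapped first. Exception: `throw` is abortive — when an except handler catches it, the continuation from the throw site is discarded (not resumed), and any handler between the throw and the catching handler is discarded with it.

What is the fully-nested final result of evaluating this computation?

Answer: [[6, 1], [6, 1]]

Step-by-step:
choose[5, 0] @ H2
  branch[0] choose=5:
    emit(6) @ H0 ⇒ out+=6
    H0 returns [6, 1]
    H1 returns [6, 1]
    H2 returns [[6, 1]]
  branch[1] choose=0:
    emit(6) @ H0 ⇒ out+=6
    H0 returns [6, 1]
    H1 returns [6, 1]
    H2 returns [[6, 1]]
= [[6, 1], [6, 1]]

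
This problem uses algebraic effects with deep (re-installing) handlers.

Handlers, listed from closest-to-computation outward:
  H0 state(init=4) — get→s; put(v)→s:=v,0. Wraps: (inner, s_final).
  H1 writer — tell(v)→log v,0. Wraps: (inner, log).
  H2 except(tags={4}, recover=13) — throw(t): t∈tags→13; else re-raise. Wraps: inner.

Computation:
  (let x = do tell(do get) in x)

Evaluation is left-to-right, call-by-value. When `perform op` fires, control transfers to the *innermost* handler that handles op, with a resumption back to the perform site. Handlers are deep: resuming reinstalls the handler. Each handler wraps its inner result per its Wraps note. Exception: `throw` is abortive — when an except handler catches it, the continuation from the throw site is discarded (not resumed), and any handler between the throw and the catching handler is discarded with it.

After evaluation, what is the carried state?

Working:
get @ H0 ⇒ 4
tell(4) @ H1 ⇒ log+=4
H0 returns (0, 4)
H1 returns ((0, 4), (4))
H2 returns ((0, 4), (4))
= ((0, 4), (4))

Answer: 4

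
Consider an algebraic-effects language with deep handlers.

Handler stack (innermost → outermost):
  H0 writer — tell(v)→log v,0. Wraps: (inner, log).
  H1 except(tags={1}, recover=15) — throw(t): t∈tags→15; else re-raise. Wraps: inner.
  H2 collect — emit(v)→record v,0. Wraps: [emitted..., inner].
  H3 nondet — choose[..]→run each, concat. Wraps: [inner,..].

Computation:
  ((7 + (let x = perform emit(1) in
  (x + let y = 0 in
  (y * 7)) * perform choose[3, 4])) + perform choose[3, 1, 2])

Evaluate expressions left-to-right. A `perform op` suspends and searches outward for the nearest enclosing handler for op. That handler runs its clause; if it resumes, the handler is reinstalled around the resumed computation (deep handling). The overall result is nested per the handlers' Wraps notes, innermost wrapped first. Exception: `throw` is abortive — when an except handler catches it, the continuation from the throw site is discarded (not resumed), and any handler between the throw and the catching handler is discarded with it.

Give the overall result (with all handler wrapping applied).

Evaluation trace:
emit(1) @ H2 ⇒ out+=1
choose[3, 4] @ H3
  branch[0] choose=3:
    choose[3, 1, 2] @ H3
      branch[0] choose=3:
        H0 returns (10, ())
        H1 returns (10, ())
        H2 returns [1, (10, ())]
        H3 returns [[1, (10, ())]]
      branch[1] choose=1:
        H0 returns (8, ())
        H1 returns (8, ())
        H2 returns [1, (8, ())]
        H3 returns [[1, (8, ())]]
      branch[2] choose=2:
        H0 returns (9, ())
        H1 returns (9, ())
        H2 returns [1, (9, ())]
        H3 returns [[1, (9, ())]]
  branch[1] choose=4:
    choose[3, 1, 2] @ H3
      branch[0] choose=3:
        H0 returns (10, ())
        H1 returns (10, ())
        H2 returns [1, (10, ())]
        H3 returns [[1, (10, ())]]
      branch[1] choose=1:
        H0 returns (8, ())
        H1 returns (8, ())
        H2 returns [1, (8, ())]
        H3 returns [[1, (8, ())]]
      branch[2] choose=2:
        H0 returns (9, ())
        H1 returns (9, ())
        H2 returns [1, (9, ())]
        H3 returns [[1, (9, ())]]
= [[1, (10, ())], [1, (8, ())], [1, (9, ())], [1, (10, ())], [1, (8, ())], [1, (9, ())]]

Answer: [[1, (10, ())], [1, (8, ())], [1, (9, ())], [1, (10, ())], [1, (8, ())], [1, (9, ())]]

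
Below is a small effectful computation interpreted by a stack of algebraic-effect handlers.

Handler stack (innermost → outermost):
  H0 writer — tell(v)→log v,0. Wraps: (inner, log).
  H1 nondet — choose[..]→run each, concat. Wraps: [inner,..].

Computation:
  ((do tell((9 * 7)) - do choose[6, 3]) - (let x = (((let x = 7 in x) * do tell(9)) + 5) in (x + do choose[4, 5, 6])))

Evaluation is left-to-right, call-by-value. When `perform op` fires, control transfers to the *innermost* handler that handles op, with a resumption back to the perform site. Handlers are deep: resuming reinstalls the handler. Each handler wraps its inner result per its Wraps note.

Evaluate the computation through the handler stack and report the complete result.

Working:
tell(63) @ H0 ⇒ log+=63
choose[6, 3] @ H1
  branch[0] choose=6:
    tell(9) @ H0 ⇒ log+=9
    choose[4, 5, 6] @ H1
      branch[0] choose=4:
        H0 returns (-15, (63, 9))
        H1 returns [(-15, (63, 9))]
      branch[1] choose=5:
        H0 returns (-16, (63, 9))
        H1 returns [(-16, (63, 9))]
      branch[2] choose=6:
        H0 returns (-17, (63, 9))
        H1 returns [(-17, (63, 9))]
  branch[1] choose=3:
    tell(9) @ H0 ⇒ log+=9
    choose[4, 5, 6] @ H1
      branch[0] choose=4:
        H0 returns (-12, (63, 9))
        H1 returns [(-12, (63, 9))]
      branch[1] choose=5:
        H0 returns (-13, (63, 9))
        H1 returns [(-13, (63, 9))]
      branch[2] choose=6:
        H0 returns (-14, (63, 9))
        H1 returns [(-14, (63, 9))]
= [(-15, (63, 9)), (-16, (63, 9)), (-17, (63, 9)), (-12, (63, 9)), (-13, (63, 9)), (-14, (63, 9))]

Answer: [(-15, (63, 9)), (-16, (63, 9)), (-17, (63, 9)), (-12, (63, 9)), (-13, (63, 9)), (-14, (63, 9))]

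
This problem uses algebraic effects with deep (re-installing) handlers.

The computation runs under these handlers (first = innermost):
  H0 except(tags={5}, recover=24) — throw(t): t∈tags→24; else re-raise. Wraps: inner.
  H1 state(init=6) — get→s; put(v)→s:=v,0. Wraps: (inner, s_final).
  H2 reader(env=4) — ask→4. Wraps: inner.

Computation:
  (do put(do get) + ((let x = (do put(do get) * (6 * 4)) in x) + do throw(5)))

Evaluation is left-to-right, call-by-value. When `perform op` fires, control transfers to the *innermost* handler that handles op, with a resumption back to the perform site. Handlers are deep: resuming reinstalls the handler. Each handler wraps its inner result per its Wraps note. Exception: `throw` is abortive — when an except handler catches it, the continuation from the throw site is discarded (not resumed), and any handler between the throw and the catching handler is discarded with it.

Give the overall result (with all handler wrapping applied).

Evaluation trace:
get @ H1 ⇒ 6
put(6) @ H1 ⇒ s:=6
get @ H1 ⇒ 6
put(6) @ H1 ⇒ s:=6
throw(5) @ H0 caught ⇒ 24
H1 returns (24, 6)
H2 returns (24, 6)
= (24, 6)

Answer: (24, 6)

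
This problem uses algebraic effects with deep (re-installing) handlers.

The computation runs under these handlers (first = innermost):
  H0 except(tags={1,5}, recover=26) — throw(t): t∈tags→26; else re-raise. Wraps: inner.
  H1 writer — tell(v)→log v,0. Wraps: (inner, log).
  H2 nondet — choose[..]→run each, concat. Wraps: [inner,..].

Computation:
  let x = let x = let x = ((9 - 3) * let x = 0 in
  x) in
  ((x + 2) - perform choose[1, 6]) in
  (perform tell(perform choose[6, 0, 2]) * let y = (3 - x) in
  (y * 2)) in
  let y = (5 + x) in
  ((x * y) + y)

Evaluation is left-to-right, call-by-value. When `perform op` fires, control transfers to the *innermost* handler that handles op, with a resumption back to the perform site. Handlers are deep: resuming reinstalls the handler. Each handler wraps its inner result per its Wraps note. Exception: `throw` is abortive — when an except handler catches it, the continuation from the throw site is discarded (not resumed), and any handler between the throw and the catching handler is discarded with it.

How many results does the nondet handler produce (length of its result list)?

Answer: 6

Working:
choose[1, 6] @ H2
  branch[0] choose=1:
    choose[6, 0, 2] @ H2
      branch[0] choose=6:
        tell(6) @ H1 ⇒ log+=6
        H0 returns 5
        H1 returns (5, (6))
        H2 returns [(5, (6))]
      branch[1] choose=0:
        tell(0) @ H1 ⇒ log+=0
        H0 returns 5
        H1 returns (5, (0))
        H2 returns [(5, (0))]
      branch[2] choose=2:
        tell(2) @ H1 ⇒ log+=2
        H0 returns 5
        H1 returns (5, (2))
        H2 returns [(5, (2))]
  branch[1] choose=6:
    choose[6, 0, 2] @ H2
      branch[0] choose=6:
        tell(6) @ H1 ⇒ log+=6
        H0 returns 5
        H1 returns (5, (6))
        H2 returns [(5, (6))]
      branch[1] choose=0:
        tell(0) @ H1 ⇒ log+=0
        H0 returns 5
        H1 returns (5, (0))
        H2 returns [(5, (0))]
      branch[2] choose=2:
        tell(2) @ H1 ⇒ log+=2
        H0 returns 5
        H1 returns (5, (2))
        H2 returns [(5, (2))]
= [(5, (6)), (5, (0)), (5, (2)), (5, (6)), (5, (0)), (5, (2))]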